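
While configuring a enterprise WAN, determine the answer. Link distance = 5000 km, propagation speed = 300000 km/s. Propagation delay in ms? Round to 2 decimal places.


Given: distance = 5000 km, speed = 300000 km/s
Delay = distance / speed = 5000 / 300000 seconds
Delay in ms = 5000 * 1000 / 300000
Delay = 16.6667 ms
Rounded to 2 dp = 16.67 ms

16.67


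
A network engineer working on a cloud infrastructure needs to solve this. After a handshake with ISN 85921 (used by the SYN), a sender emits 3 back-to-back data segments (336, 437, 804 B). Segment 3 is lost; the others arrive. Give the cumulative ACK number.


SYN uses sequence number 85921; first data byte = ISN + 1 = 85922.
Segment 1: SEQ = 85922, len = 336 B, covers [85922, 86257]
Segment 2: SEQ = 86258, len = 437 B, covers [86258, 86694]
Segment 3: SEQ = 86695, len = 804 B, covers [86695, 87498] [LOST]
In-order data received: bytes [85922, 86694] (segments 1..2).
Segment 3 missing -> gap begins at byte 86695.
Cumulative ACK = next expected in-order byte = 85922 + 336 + 437 = 86695

86695


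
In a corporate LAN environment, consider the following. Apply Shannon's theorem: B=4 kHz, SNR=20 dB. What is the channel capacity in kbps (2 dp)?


Given: B = 4 kHz, SNR = 20 dB
SNR linear = 10^(20/10) = 100
1 + SNR = 101
log2(101) = 6.6582114828
C = 4 * 1000 * 6.6582114828 = 26632.8459 bps
C = 26.632846 kbps -> 26.63 kbps (2 dp)

26.63


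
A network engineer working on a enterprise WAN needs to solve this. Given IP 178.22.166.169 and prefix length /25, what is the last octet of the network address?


Given: IP = 178.22.166.169, prefix = /25
Subnet mask = 255.255.255.128
Last octet of IP: 169
Last octet of mask: 128
Network last octet = 169 AND 128 = 128

128


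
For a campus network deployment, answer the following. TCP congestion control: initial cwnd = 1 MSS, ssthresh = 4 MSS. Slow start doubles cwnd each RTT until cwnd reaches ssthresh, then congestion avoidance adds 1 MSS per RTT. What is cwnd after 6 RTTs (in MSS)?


RTT 0: cwnd = 1 MSS (initial)
RTT 1: cwnd = 2 MSS (slow start, doubled)
RTT 2: cwnd = 4 MSS (slow start, doubled)
RTT 3: cwnd = 5 MSS (congestion avoidance, +1)
RTT 4: cwnd = 6 MSS (congestion avoidance, +1)
RTT 5: cwnd = 7 MSS (congestion avoidance, +1)
RTT 6: cwnd = 8 MSS (congestion avoidance, +1)

8


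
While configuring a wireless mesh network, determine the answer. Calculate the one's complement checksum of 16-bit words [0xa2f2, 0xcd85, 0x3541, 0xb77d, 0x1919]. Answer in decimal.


Given words: [0xa2f2, 0xcd85, 0x3541, 0xb77d, 0x1919]
Step 1: Sum all words
Raw sum = 41714 + 52613 + 13633 + 46973 + 6425 = 161358
Step 2: Fold carry: (30286 + 2) = 30288
One's complement = ~30288 & 0xFFFF = 35247

35247


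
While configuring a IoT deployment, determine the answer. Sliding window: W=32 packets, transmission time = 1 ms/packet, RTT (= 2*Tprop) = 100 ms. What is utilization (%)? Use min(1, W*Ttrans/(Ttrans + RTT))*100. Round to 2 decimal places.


Given: W = 32, Ttrans = 1 ms, RTT = 100 ms (= 2 * Tprop, Tprop = 50 ms)
Cycle time = Ttrans + RTT = 1 + 100 = 101 ms (first packet sent until its ACK returns)
W * Ttrans = 32 * 1 = 32 ms of sending per cycle
W * Ttrans / (Ttrans + RTT) = 32 / 101 = 0.316832
U = min(1, 0.316832) = 0.316832
U% = 31.68%

31.68


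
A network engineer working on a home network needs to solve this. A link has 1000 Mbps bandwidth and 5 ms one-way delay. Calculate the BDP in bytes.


Given: bandwidth = 1000 Mbps, delay = 5 ms
BDP in bits = 1000 * 10^6 * 5 / 1000
BDP in bits = 5000000
BDP in bytes = 5000000 / 8 = 625000

625000


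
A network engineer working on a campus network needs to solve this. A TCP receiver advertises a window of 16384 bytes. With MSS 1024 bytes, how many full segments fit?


Given: RWND = 16384 bytes, MSS = 1024 bytes
Full segments = floor(RWND / MSS)
Full segments = floor(16384 / 1024)
Full segments = floor(16.0) = 16

16


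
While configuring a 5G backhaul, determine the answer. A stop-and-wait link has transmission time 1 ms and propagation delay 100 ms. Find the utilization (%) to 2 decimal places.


Given: Ttrans = 1 ms, Tprop = 100 ms
RTT = 2 * Tprop = 2 * 100 = 200 ms
U = Ttrans / (Ttrans + RTT)
U = 1 / (1 + 200)
U = 1 / 201 = 0.004975
U% = 0.50%

0.50


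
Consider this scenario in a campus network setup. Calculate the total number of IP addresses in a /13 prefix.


Given: CIDR prefix /13
Host bits = 32 - 13 = 19
Total addresses = 2^19 = 524288

524288


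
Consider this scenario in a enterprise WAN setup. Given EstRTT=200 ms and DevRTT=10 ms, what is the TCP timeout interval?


Given: EstRTT = 200 ms, DevRTT = 10 ms
Timeout = EstRTT + 4 * DevRTT
4 * DevRTT = 4 * 10 = 40
Timeout = 200 + 40 = 240 ms

240


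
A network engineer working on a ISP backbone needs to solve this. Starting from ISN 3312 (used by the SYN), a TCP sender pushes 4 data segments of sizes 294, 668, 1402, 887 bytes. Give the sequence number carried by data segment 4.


The SYN occupies sequence number ISN = 3312, so the first data byte is ISN + 1 = 3313.
SEQ of data segment i = (ISN + 1) + sum of payload sizes of segments 1..i-1.
Segment 1: SEQ = 3313, payload = 294 bytes
Segment 2: SEQ = 3607, payload = 668 bytes
Segment 3: SEQ = 4275, payload = 1402 bytes
Segment 4: SEQ = 5677, payload = 887 bytes
SEQ of segment 4 = 3313 + 294 + 668 + 1402 = 5677

5677


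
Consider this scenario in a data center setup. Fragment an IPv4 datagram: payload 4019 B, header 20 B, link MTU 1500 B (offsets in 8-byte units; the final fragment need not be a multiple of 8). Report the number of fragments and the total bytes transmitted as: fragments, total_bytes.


Max data per non-final fragment = floor((MTU - header)/8)*8 = floor((1500 - 20)/8)*8 = floor(1480/8)*8 = 1480 B
Final fragment needs no 8-byte alignment: it can carry up to MTU - header = 1480 B
Non-final fragments needed = ceil((payload - 1480) / 1480) = ceil(2539/1480) = ceil(1.7155) = 2
Number of fragments = 2 + 1 = 3
Fragment sizes (data): 2 * 1480 B + 1059 B (last, 1059 <= 1480 OK)
Total bytes sent = payload + n_frags * header = 4019 + 3*20 = 4019 + 60 = 4079 B

3, 4079


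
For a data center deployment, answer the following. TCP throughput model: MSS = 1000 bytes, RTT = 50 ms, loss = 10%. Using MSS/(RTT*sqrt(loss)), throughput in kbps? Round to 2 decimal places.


Given: MSS = 1000 bytes, RTT = 50 ms, loss = 10%
RTT in seconds = 50 / 1000 = 0.05
Loss rate = 10% = 0.1
sqrt(loss) = sqrt(0.1) = 0.316227766017
Throughput (bytes/s) = 1000 / (0.05 * 0.316227766017) = 63245.5532
Throughput (kbps) = 63245.5532 * 8 / 1000 = 505.964426 -> 505.96 kbps (2 dp)

505.96


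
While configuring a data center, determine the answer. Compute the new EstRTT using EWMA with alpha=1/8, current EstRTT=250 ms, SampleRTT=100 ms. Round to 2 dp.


Given: EstRTT = 250 ms, SampleRTT = 100 ms, alpha = 1/8
New EstRTT = (1 - alpha) * EstRTT + alpha * SampleRTT
(7/8) * 250 = 218.75
(1/8) * 100 = 12.5
New EstRTT = 218.75 + 12.5 = 231.25 ms -> 231.25 ms (2 dp)

231.25


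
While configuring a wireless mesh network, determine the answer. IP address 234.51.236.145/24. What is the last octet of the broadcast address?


Given: IP = 234.51.236.145, prefix = /24
Host bits = 32 - 24 = 8
Network last octet = 145 AND mask = 0
Host part size = 2^8 - 1 = 255
Broadcast last octet = 0 OR 255 = 255

255


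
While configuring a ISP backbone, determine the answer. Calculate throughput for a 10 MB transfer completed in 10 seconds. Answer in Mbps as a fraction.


Given: file = 10 MB, time = 10 s
File in Mb = 10 * 8 = 80 Mb
Throughput = 80 / 10 Mbps
Throughput = 8 Mbps

8


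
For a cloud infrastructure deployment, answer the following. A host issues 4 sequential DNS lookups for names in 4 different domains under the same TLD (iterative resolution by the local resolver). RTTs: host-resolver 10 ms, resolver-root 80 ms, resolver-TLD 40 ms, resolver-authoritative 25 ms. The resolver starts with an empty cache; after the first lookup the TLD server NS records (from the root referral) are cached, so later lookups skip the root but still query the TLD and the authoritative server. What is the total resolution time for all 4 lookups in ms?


Lookup 1 (cold cache): local + root + TLD + auth = 10 + 80 + 40 + 25 = 155 ms
Lookups 2..4 (TLD NS cached -> skip root; new domain -> still ask TLD and auth): local + TLD + auth = 10 + 40 + 25 = 75 ms each
Remaining 3 lookups: 3 * 75 = 225 ms
Total = 155 + 225 = 380 ms

380


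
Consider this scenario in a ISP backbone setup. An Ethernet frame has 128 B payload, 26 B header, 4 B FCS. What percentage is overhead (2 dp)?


Given: payload = 128 B, header = 26 B, trailer = 4 B
Overhead bytes = header + trailer = 26 + 4 = 30
Total frame = payload + overhead = 128 + 30 = 158
Overhead % = 30 / 158 * 100 = 18.9873% -> 18.99% (2 dp)

18.99


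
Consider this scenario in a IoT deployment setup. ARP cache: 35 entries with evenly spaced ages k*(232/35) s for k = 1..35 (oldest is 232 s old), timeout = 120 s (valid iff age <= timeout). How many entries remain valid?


Ages are k * 232/35 s for k = 1..35 (spacing = 6.6286 s).
Entry k is valid iff k * 232/35 <= 120 iff k <= 35 * 120 / 232 = 18.1034
n_valid = floor(18.1034) = 18
(n_stale = 35 - 18 = 17)

18


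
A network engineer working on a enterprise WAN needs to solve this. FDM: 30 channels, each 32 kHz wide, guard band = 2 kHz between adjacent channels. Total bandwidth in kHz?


Given: 30 channels, 32 kHz each, guard = 2 kHz
Channel bandwidth = 30 * 32 = 960 kHz
Guard bands = 29 gaps * 2 kHz = 58 kHz
Total = 960 + 58 = 1018 kHz

1018


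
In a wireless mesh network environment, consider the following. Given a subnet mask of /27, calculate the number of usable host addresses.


Given: subnet mask /27
Host bits = 32 - 27 = 5
Total addresses = 2^5 = 32
Usable hosts = 32 - 2 (network + broadcast) = 30

30


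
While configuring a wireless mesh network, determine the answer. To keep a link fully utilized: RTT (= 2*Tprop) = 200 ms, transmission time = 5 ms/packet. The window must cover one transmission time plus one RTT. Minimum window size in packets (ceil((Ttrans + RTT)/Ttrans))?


Given: Ttrans = 5 ms, RTT = 200 ms (= 2 * Tprop, Tprop = 100 ms)
Time until first ACK returns = Ttrans + RTT = 5 + 200 = 205 ms
Need W * Ttrans >= Ttrans + RTT  ->  W >= (Ttrans + RTT) / Ttrans
(Ttrans + RTT) / Ttrans = 205 / 5 = 41
W_min = ceil(41) = 41

41


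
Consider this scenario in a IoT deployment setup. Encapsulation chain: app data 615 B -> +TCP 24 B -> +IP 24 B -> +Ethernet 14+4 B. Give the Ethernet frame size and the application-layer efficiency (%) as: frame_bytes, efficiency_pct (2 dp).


TCP segment = 615 + 24 = 639 B
IP packet = 639 + 24 = 663 B
Ethernet frame = 663 + 14 + 4 = 681 B
Efficiency = app / frame = 615 / 681 = 0.903084 = 90.3084% -> 90.31% (2 dp)

681, 90.31


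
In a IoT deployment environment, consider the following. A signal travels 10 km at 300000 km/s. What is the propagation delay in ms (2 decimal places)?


Given: distance = 10 km, speed = 300000 km/s
Delay = distance / speed = 10 / 300000 seconds
Delay in ms = 10 * 1000 / 300000
Delay = 0.0333 ms
Rounded to 2 dp = 0.03 ms

0.03


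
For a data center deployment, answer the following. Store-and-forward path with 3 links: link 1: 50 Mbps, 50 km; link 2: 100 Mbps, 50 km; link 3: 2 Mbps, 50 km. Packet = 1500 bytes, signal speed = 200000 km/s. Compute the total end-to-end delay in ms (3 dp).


Packet = 1500 bytes = 12000 bits. Store-and-forward: sum (t_trans + t_prop) per link.
Link 1: t_trans = 12000/(50*10^6) s = 0.2400 ms; t_prop = 50/200000 s = 0.2500 ms; subtotal = 0.4900 ms
Link 2: t_trans = 12000/(100*10^6) s = 0.1200 ms; t_prop = 50/200000 s = 0.2500 ms; subtotal = 0.3700 ms
Link 3: t_trans = 12000/(2*10^6) s = 6.0000 ms; t_prop = 50/200000 s = 0.2500 ms; subtotal = 6.2500 ms
End-to-end = 0.4900 + 0.3700 + 6.2500 = 7.1100 ms -> 7.110 ms (3 dp)

7.110


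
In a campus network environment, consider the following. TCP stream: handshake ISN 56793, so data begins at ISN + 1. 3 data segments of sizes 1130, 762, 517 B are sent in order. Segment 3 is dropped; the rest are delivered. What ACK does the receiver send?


SYN uses sequence number 56793; first data byte = ISN + 1 = 56794.
Segment 1: SEQ = 56794, len = 1130 B, covers [56794, 57923]
Segment 2: SEQ = 57924, len = 762 B, covers [57924, 58685]
Segment 3: SEQ = 58686, len = 517 B, covers [58686, 59202] [LOST]
In-order data received: bytes [56794, 58685] (segments 1..2).
Segment 3 missing -> gap begins at byte 58686.
Cumulative ACK = next expected in-order byte = 56794 + 1130 + 762 = 58686

58686


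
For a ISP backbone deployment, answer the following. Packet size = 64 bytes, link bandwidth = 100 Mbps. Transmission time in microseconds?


Given: packet = 64 bytes, bandwidth = 100 Mbps
Packet in bits = 64 * 8 = 512 bits
Bandwidth = 100 * 10^6 = 100000000 bps
Time = 512 / 100000000 seconds
Time in us = 512 * 10^6 / 100000000 = 5.12

5.12


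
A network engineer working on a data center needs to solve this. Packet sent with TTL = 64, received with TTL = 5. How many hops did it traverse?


Given: initial TTL = 64, received TTL = 5
Hops = initial TTL - received TTL
Hops = 64 - 5 = 59

59


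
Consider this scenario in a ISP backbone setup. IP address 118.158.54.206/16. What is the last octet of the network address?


Given: IP = 118.158.54.206, prefix = /16
Subnet mask = 255.255.0.0
Last octet of IP: 206
Last octet of mask: 0
Network last octet = 206 AND 0 = 0

0


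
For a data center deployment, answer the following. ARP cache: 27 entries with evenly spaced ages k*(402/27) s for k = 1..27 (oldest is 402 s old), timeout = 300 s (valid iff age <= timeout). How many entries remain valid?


Ages are k * 402/27 s for k = 1..27 (spacing = 14.8889 s).
Entry k is valid iff k * 402/27 <= 300 iff k <= 27 * 300 / 402 = 20.1493
n_valid = floor(20.1493) = 20
(n_stale = 27 - 20 = 7)

20


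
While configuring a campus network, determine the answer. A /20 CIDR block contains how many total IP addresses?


Given: CIDR prefix /20
Host bits = 32 - 20 = 12
Total addresses = 2^12 = 4096

4096


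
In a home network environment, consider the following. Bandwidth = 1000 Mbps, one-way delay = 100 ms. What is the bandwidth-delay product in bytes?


Given: bandwidth = 1000 Mbps, delay = 100 ms
BDP in bits = 1000 * 10^6 * 100 / 1000
BDP in bits = 100000000
BDP in bytes = 100000000 / 8 = 12500000

12500000


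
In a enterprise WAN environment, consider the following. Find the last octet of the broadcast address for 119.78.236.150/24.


Given: IP = 119.78.236.150, prefix = /24
Host bits = 32 - 24 = 8
Network last octet = 150 AND mask = 0
Host part size = 2^8 - 1 = 255
Broadcast last octet = 0 OR 255 = 255

255


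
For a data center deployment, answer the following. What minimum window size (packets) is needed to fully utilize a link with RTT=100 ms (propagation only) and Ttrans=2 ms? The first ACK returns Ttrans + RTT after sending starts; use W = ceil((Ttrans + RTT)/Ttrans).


Given: Ttrans = 2 ms, RTT = 100 ms (= 2 * Tprop, Tprop = 50 ms)
Time until first ACK returns = Ttrans + RTT = 2 + 100 = 102 ms
Need W * Ttrans >= Ttrans + RTT  ->  W >= (Ttrans + RTT) / Ttrans
(Ttrans + RTT) / Ttrans = 102 / 2 = 51
W_min = ceil(51) = 51

51


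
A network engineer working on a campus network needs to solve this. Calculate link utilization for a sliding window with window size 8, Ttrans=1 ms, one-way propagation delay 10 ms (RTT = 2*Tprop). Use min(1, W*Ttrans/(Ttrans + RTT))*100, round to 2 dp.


Given: W = 8, Ttrans = 1 ms, RTT = 20 ms (= 2 * Tprop, Tprop = 10 ms)
Cycle time = Ttrans + RTT = 1 + 20 = 21 ms (first packet sent until its ACK returns)
W * Ttrans = 8 * 1 = 8 ms of sending per cycle
W * Ttrans / (Ttrans + RTT) = 8 / 21 = 0.380952
U = min(1, 0.380952) = 0.380952
U% = 38.10%

38.10


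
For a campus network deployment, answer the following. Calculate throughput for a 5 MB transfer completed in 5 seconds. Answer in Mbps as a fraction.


Given: file = 5 MB, time = 5 s
File in Mb = 5 * 8 = 40 Mb
Throughput = 40 / 5 Mbps
Throughput = 8 Mbps

8


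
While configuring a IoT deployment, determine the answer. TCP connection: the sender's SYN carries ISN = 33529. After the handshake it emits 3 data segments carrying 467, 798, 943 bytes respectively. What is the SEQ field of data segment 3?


The SYN occupies sequence number ISN = 33529, so the first data byte is ISN + 1 = 33530.
SEQ of data segment i = (ISN + 1) + sum of payload sizes of segments 1..i-1.
Segment 1: SEQ = 33530, payload = 467 bytes
Segment 2: SEQ = 33997, payload = 798 bytes
Segment 3: SEQ = 34795, payload = 943 bytes
SEQ of segment 3 = 33530 + 467 + 798 = 34795

34795


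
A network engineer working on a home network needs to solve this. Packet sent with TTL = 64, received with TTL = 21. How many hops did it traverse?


Given: initial TTL = 64, received TTL = 21
Hops = initial TTL - received TTL
Hops = 64 - 21 = 43

43


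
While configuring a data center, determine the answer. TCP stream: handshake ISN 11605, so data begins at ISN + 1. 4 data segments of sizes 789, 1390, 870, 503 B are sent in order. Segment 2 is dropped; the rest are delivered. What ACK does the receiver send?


SYN uses sequence number 11605; first data byte = ISN + 1 = 11606.
Segment 1: SEQ = 11606, len = 789 B, covers [11606, 12394]
Segment 2: SEQ = 12395, len = 1390 B, covers [12395, 13784] [LOST]
Segment 3: SEQ = 13785, len = 870 B, covers [13785, 14654]
Segment 4: SEQ = 14655, len = 503 B, covers [14655, 15157]
In-order data received: bytes [11606, 12394] (segments 1..1).
Segment 2 missing -> gap begins at byte 12395; later segments buffered out of order.
Cumulative ACK = next expected in-order byte = 11606 + 789 = 12395

12395


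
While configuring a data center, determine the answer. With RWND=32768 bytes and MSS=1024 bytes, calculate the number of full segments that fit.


Given: RWND = 32768 bytes, MSS = 1024 bytes
Full segments = floor(RWND / MSS)
Full segments = floor(32768 / 1024)
Full segments = floor(32.0) = 32

32


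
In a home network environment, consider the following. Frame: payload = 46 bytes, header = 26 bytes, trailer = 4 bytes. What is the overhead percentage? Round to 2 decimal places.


Given: payload = 46 B, header = 26 B, trailer = 4 B
Overhead bytes = header + trailer = 26 + 4 = 30
Total frame = payload + overhead = 46 + 30 = 76
Overhead % = 30 / 76 * 100 = 39.4737% -> 39.47% (2 dp)

39.47


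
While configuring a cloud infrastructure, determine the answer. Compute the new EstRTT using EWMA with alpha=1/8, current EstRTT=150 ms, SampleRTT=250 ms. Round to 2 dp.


Given: EstRTT = 150 ms, SampleRTT = 250 ms, alpha = 1/8
New EstRTT = (1 - alpha) * EstRTT + alpha * SampleRTT
(7/8) * 150 = 131.25
(1/8) * 250 = 31.25
New EstRTT = 131.25 + 31.25 = 162.5 ms -> 162.50 ms (2 dp)

162.50


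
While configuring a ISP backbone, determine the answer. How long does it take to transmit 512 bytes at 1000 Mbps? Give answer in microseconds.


Given: packet = 512 bytes, bandwidth = 1000 Mbps
Packet in bits = 512 * 8 = 4096 bits
Bandwidth = 1000 * 10^6 = 1000000000 bps
Time = 4096 / 1000000000 seconds
Time in us = 4096 * 10^6 / 1000000000 = 4.096

4.096


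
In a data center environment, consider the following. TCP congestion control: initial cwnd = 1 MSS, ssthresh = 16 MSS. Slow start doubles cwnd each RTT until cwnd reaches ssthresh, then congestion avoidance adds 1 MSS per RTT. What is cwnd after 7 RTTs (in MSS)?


RTT 0: cwnd = 1 MSS (initial)
RTT 1: cwnd = 2 MSS (slow start, doubled)
RTT 2: cwnd = 4 MSS (slow start, doubled)
RTT 3: cwnd = 8 MSS (slow start, doubled)
RTT 4: cwnd = 16 MSS (slow start, doubled)
RTT 5: cwnd = 17 MSS (congestion avoidance, +1)
RTT 6: cwnd = 18 MSS (congestion avoidance, +1)
RTT 7: cwnd = 19 MSS (congestion avoidance, +1)

19


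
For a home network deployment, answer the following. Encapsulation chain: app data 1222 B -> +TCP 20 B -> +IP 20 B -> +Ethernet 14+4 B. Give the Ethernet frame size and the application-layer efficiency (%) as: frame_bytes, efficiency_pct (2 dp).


TCP segment = 1222 + 20 = 1242 B
IP packet = 1242 + 20 = 1262 B
Ethernet frame = 1262 + 14 + 4 = 1280 B
Efficiency = app / frame = 1222 / 1280 = 0.954688 = 95.4688% -> 95.47% (2 dp)

1280, 95.47


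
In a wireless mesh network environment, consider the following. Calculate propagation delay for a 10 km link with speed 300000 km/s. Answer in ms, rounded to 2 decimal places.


Given: distance = 10 km, speed = 300000 km/s
Delay = distance / speed = 10 / 300000 seconds
Delay in ms = 10 * 1000 / 300000
Delay = 0.0333 ms
Rounded to 2 dp = 0.03 ms

0.03


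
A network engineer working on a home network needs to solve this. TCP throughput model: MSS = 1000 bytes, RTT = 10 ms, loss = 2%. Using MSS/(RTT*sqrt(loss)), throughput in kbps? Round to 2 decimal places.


Given: MSS = 1000 bytes, RTT = 10 ms, loss = 2%
RTT in seconds = 10 / 1000 = 0.01
Loss rate = 2% = 0.02
sqrt(loss) = sqrt(0.02) = 0.141421356237
Throughput (bytes/s) = 1000 / (0.01 * 0.141421356237) = 707106.7812
Throughput (kbps) = 707106.7812 * 8 / 1000 = 5656.854249 -> 5656.85 kbps (2 dp)

5656.85


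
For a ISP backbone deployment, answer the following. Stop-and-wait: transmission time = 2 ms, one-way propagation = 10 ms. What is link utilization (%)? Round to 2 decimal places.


Given: Ttrans = 2 ms, Tprop = 10 ms
RTT = 2 * Tprop = 2 * 10 = 20 ms
U = Ttrans / (Ttrans + RTT)
U = 2 / (2 + 20)
U = 2 / 22 = 0.090909
U% = 9.09%

9.09


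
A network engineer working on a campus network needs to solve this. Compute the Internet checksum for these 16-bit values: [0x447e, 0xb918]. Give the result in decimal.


Given words: [0x447e, 0xb918]
Step 1: Sum all words
Raw sum = 17534 + 47384 = 64918
One's complement = ~64918 & 0xFFFF = 617

617


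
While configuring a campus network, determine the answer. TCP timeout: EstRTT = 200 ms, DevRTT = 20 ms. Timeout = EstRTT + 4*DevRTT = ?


Given: EstRTT = 200 ms, DevRTT = 20 ms
Timeout = EstRTT + 4 * DevRTT
4 * DevRTT = 4 * 20 = 80
Timeout = 200 + 80 = 280 ms

280


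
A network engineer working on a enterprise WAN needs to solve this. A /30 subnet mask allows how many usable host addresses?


Given: subnet mask /30
Host bits = 32 - 30 = 2
Total addresses = 2^2 = 4
Usable hosts = 4 - 2 (network + broadcast) = 2

2


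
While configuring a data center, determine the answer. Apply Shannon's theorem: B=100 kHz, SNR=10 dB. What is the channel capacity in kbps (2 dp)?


Given: B = 100 kHz, SNR = 10 dB
SNR linear = 10^(10/10) = 10
1 + SNR = 11
log2(11) = 3.4594316186
C = 100 * 1000 * 3.4594316186 = 345943.1619 bps
C = 345.943162 kbps -> 345.94 kbps (2 dp)

345.94


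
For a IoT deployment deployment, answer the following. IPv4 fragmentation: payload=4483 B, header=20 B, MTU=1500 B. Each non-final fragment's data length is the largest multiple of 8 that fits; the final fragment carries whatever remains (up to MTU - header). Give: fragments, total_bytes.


Max data per non-final fragment = floor((MTU - header)/8)*8 = floor((1500 - 20)/8)*8 = floor(1480/8)*8 = 1480 B
Final fragment needs no 8-byte alignment: it can carry up to MTU - header = 1480 B
Non-final fragments needed = ceil((payload - 1480) / 1480) = ceil(3003/1480) = ceil(2.0291) = 3
Number of fragments = 3 + 1 = 4
Fragment sizes (data): 3 * 1480 B + 43 B (last, 43 <= 1480 OK)
Total bytes sent = payload + n_frags * header = 4483 + 4*20 = 4483 + 80 = 4563 B

4, 4563


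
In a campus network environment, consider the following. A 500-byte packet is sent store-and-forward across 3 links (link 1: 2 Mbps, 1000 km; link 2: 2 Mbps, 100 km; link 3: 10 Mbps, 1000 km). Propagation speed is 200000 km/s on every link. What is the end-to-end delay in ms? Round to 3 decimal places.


Packet = 500 bytes = 4000 bits. Store-and-forward: sum (t_trans + t_prop) per link.
Link 1: t_trans = 4000/(2*10^6) s = 2.0000 ms; t_prop = 1000/200000 s = 5.0000 ms; subtotal = 7.0000 ms
Link 2: t_trans = 4000/(2*10^6) s = 2.0000 ms; t_prop = 100/200000 s = 0.5000 ms; subtotal = 2.5000 ms
Link 3: t_trans = 4000/(10*10^6) s = 0.4000 ms; t_prop = 1000/200000 s = 5.0000 ms; subtotal = 5.4000 ms
End-to-end = 7.0000 + 2.5000 + 5.4000 = 14.9000 ms -> 14.900 ms (3 dp)

14.900


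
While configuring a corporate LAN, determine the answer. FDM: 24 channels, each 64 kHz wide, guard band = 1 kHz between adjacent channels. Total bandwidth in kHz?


Given: 24 channels, 64 kHz each, guard = 1 kHz
Channel bandwidth = 24 * 64 = 1536 kHz
Guard bands = 23 gaps * 1 kHz = 23 kHz
Total = 1536 + 23 = 1559 kHz

1559


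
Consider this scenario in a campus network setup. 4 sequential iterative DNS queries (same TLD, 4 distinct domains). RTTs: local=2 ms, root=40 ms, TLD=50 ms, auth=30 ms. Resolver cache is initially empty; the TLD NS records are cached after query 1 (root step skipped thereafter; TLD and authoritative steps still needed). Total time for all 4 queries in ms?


Lookup 1 (cold cache): local + root + TLD + auth = 2 + 40 + 50 + 30 = 122 ms
Lookups 2..4 (TLD NS cached -> skip root; new domain -> still ask TLD and auth): local + TLD + auth = 2 + 50 + 30 = 82 ms each
Remaining 3 lookups: 3 * 82 = 246 ms
Total = 122 + 246 = 368 ms

368


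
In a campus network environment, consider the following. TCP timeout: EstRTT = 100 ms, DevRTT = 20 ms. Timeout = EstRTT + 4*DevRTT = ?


Given: EstRTT = 100 ms, DevRTT = 20 ms
Timeout = EstRTT + 4 * DevRTT
4 * DevRTT = 4 * 20 = 80
Timeout = 100 + 80 = 180 ms

180


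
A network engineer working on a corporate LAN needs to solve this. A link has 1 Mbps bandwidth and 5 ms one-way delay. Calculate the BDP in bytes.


Given: bandwidth = 1 Mbps, delay = 5 ms
BDP in bits = 1 * 10^6 * 5 / 1000
BDP in bits = 5000
BDP in bytes = 5000 / 8 = 625

625


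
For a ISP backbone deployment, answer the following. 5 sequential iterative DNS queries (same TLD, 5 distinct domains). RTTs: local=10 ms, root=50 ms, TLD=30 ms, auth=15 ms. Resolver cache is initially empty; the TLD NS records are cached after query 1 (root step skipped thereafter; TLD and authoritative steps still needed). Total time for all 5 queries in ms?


Lookup 1 (cold cache): local + root + TLD + auth = 10 + 50 + 30 + 15 = 105 ms
Lookups 2..5 (TLD NS cached -> skip root; new domain -> still ask TLD and auth): local + TLD + auth = 10 + 30 + 15 = 55 ms each
Remaining 4 lookups: 4 * 55 = 220 ms
Total = 105 + 220 = 325 ms

325


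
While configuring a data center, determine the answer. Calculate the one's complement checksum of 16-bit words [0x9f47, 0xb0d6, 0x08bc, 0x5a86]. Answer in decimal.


Given words: [0x9f47, 0xb0d6, 0x08bc, 0x5a86]
Step 1: Sum all words
Raw sum = 40775 + 45270 + 2236 + 23174 = 111455
Step 2: Fold carry: (45919 + 1) = 45920
One's complement = ~45920 & 0xFFFF = 19615

19615


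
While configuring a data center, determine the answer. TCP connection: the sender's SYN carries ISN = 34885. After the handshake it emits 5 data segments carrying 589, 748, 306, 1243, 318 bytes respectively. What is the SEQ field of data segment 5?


The SYN occupies sequence number ISN = 34885, so the first data byte is ISN + 1 = 34886.
SEQ of data segment i = (ISN + 1) + sum of payload sizes of segments 1..i-1.
Segment 1: SEQ = 34886, payload = 589 bytes
Segment 2: SEQ = 35475, payload = 748 bytes
Segment 3: SEQ = 36223, payload = 306 bytes
Segment 4: SEQ = 36529, payload = 1243 bytes
Segment 5: SEQ = 37772, payload = 318 bytes
SEQ of segment 5 = 34886 + 589 + 748 + 306 + 1243 = 37772

37772


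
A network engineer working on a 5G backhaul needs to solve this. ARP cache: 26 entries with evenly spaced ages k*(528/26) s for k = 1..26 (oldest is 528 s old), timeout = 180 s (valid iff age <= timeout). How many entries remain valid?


Ages are k * 528/26 s for k = 1..26 (spacing = 20.3077 s).
Entry k is valid iff k * 528/26 <= 180 iff k <= 26 * 180 / 528 = 8.8636
n_valid = floor(8.8636) = 8
(n_stale = 26 - 8 = 18)

8


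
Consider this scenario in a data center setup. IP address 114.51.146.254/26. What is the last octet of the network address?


Given: IP = 114.51.146.254, prefix = /26
Subnet mask = 255.255.255.192
Last octet of IP: 254
Last octet of mask: 192
Network last octet = 254 AND 192 = 192

192


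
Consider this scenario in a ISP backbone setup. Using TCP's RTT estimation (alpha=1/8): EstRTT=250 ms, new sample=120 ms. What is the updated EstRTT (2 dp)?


Given: EstRTT = 250 ms, SampleRTT = 120 ms, alpha = 1/8
New EstRTT = (1 - alpha) * EstRTT + alpha * SampleRTT
(7/8) * 250 = 218.75
(1/8) * 120 = 15
New EstRTT = 218.75 + 15 = 233.75 ms -> 233.75 ms (2 dp)

233.75


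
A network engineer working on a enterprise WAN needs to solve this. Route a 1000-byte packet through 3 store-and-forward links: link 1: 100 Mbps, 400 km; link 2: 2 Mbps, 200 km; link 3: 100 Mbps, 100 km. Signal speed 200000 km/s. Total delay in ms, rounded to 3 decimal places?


Packet = 1000 bytes = 8000 bits. Store-and-forward: sum (t_trans + t_prop) per link.
Link 1: t_trans = 8000/(100*10^6) s = 0.0800 ms; t_prop = 400/200000 s = 2.0000 ms; subtotal = 2.0800 ms
Link 2: t_trans = 8000/(2*10^6) s = 4.0000 ms; t_prop = 200/200000 s = 1.0000 ms; subtotal = 5.0000 ms
Link 3: t_trans = 8000/(100*10^6) s = 0.0800 ms; t_prop = 100/200000 s = 0.5000 ms; subtotal = 0.5800 ms
End-to-end = 2.0800 + 5.0000 + 0.5800 = 7.6600 ms -> 7.660 ms (3 dp)

7.660


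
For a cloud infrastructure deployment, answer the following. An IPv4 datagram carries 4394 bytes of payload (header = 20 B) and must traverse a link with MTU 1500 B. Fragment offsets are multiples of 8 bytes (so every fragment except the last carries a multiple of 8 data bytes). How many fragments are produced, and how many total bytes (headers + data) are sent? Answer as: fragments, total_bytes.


Max data per non-final fragment = floor((MTU - header)/8)*8 = floor((1500 - 20)/8)*8 = floor(1480/8)*8 = 1480 B
Final fragment needs no 8-byte alignment: it can carry up to MTU - header = 1480 B
Non-final fragments needed = ceil((payload - 1480) / 1480) = ceil(2914/1480) = ceil(1.9689) = 2
Number of fragments = 2 + 1 = 3
Fragment sizes (data): 2 * 1480 B + 1434 B (last, 1434 <= 1480 OK)
Total bytes sent = payload + n_frags * header = 4394 + 3*20 = 4394 + 60 = 4454 B

3, 4454


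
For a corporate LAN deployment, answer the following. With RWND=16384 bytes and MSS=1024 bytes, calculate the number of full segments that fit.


Given: RWND = 16384 bytes, MSS = 1024 bytes
Full segments = floor(RWND / MSS)
Full segments = floor(16384 / 1024)
Full segments = floor(16.0) = 16

16


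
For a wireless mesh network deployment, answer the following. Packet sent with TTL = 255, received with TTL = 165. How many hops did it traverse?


Given: initial TTL = 255, received TTL = 165
Hops = initial TTL - received TTL
Hops = 255 - 165 = 90

90


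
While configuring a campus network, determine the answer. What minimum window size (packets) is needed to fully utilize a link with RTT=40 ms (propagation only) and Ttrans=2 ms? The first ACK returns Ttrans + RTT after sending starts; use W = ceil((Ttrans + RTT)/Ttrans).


Given: Ttrans = 2 ms, RTT = 40 ms (= 2 * Tprop, Tprop = 20 ms)
Time until first ACK returns = Ttrans + RTT = 2 + 40 = 42 ms
Need W * Ttrans >= Ttrans + RTT  ->  W >= (Ttrans + RTT) / Ttrans
(Ttrans + RTT) / Ttrans = 42 / 2 = 21
W_min = ceil(21) = 21

21


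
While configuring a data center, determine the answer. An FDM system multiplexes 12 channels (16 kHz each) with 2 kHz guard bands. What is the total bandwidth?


Given: 12 channels, 16 kHz each, guard = 2 kHz
Channel bandwidth = 12 * 16 = 192 kHz
Guard bands = 11 gaps * 2 kHz = 22 kHz
Total = 192 + 22 = 214 kHz

214


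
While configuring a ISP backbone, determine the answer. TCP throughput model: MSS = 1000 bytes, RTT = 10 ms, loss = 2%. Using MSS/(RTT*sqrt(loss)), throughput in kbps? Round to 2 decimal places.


Given: MSS = 1000 bytes, RTT = 10 ms, loss = 2%
RTT in seconds = 10 / 1000 = 0.01
Loss rate = 2% = 0.02
sqrt(loss) = sqrt(0.02) = 0.141421356237
Throughput (bytes/s) = 1000 / (0.01 * 0.141421356237) = 707106.7812
Throughput (kbps) = 707106.7812 * 8 / 1000 = 5656.854249 -> 5656.85 kbps (2 dp)

5656.85


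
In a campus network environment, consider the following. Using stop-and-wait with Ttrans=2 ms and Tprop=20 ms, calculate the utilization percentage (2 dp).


Given: Ttrans = 2 ms, Tprop = 20 ms
RTT = 2 * Tprop = 2 * 20 = 40 ms
U = Ttrans / (Ttrans + RTT)
U = 2 / (2 + 40)
U = 2 / 42 = 0.047619
U% = 4.76%

4.76


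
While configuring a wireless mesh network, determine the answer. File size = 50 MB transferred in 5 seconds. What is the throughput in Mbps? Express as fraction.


Given: file = 50 MB, time = 5 s
File in Mb = 50 * 8 = 400 Mb
Throughput = 400 / 5 Mbps
Throughput = 80 Mbps

80


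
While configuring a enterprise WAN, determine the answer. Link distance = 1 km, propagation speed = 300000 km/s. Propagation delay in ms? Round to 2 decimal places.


Given: distance = 1 km, speed = 300000 km/s
Delay = distance / speed = 1 / 300000 seconds
Delay in ms = 1 * 1000 / 300000
Delay = 0.0033 ms
Rounded to 2 dp = 0.00 ms

0.00


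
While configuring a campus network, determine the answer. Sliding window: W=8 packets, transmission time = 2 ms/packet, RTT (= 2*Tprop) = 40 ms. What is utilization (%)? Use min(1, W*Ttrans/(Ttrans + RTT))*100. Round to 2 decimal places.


Given: W = 8, Ttrans = 2 ms, RTT = 40 ms (= 2 * Tprop, Tprop = 20 ms)
Cycle time = Ttrans + RTT = 2 + 40 = 42 ms (first packet sent until its ACK returns)
W * Ttrans = 8 * 2 = 16 ms of sending per cycle
W * Ttrans / (Ttrans + RTT) = 16 / 42 = 0.380952
U = min(1, 0.380952) = 0.380952
U% = 38.10%

38.10


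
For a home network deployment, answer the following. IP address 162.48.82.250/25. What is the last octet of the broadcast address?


Given: IP = 162.48.82.250, prefix = /25
Host bits = 32 - 25 = 7
Network last octet = 250 AND mask = 128
Host part size = 2^7 - 1 = 127
Broadcast last octet = 128 OR 127 = 255

255


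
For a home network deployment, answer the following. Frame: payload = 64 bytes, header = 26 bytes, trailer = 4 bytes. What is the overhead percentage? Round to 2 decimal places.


Given: payload = 64 B, header = 26 B, trailer = 4 B
Overhead bytes = header + trailer = 26 + 4 = 30
Total frame = payload + overhead = 64 + 30 = 94
Overhead % = 30 / 94 * 100 = 31.9149% -> 31.91% (2 dp)

31.91


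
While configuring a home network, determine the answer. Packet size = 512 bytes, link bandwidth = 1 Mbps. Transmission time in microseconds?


Given: packet = 512 bytes, bandwidth = 1 Mbps
Packet in bits = 512 * 8 = 4096 bits
Bandwidth = 1 * 10^6 = 1000000 bps
Time = 4096 / 1000000 seconds
Time in us = 4096 * 10^6 / 1000000 = 4096

4096


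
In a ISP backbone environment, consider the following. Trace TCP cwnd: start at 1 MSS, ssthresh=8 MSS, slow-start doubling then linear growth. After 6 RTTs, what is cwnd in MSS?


RTT 0: cwnd = 1 MSS (initial)
RTT 1: cwnd = 2 MSS (slow start, doubled)
RTT 2: cwnd = 4 MSS (slow start, doubled)
RTT 3: cwnd = 8 MSS (slow start, doubled)
RTT 4: cwnd = 9 MSS (congestion avoidance, +1)
RTT 5: cwnd = 10 MSS (congestion avoidance, +1)
RTT 6: cwnd = 11 MSS (congestion avoidance, +1)

11


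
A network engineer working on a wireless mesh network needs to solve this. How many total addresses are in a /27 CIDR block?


Given: CIDR prefix /27
Host bits = 32 - 27 = 5
Total addresses = 2^5 = 32

32


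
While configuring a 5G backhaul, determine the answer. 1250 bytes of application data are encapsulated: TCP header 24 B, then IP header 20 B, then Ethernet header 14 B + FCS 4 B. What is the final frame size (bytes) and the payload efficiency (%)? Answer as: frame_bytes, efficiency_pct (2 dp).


TCP segment = 1250 + 24 = 1274 B
IP packet = 1274 + 20 = 1294 B
Ethernet frame = 1294 + 14 + 4 = 1312 B
Efficiency = app / frame = 1250 / 1312 = 0.952744 = 95.2744% -> 95.27% (2 dp)

1312, 95.27


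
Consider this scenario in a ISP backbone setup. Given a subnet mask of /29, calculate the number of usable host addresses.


Given: subnet mask /29
Host bits = 32 - 29 = 3
Total addresses = 2^3 = 8
Usable hosts = 8 - 2 (network + broadcast) = 6

6


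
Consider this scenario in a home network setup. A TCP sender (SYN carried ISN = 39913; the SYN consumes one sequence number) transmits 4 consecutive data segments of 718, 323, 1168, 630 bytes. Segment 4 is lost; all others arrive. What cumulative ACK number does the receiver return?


SYN uses sequence number 39913; first data byte = ISN + 1 = 39914.
Segment 1: SEQ = 39914, len = 718 B, covers [39914, 40631]
Segment 2: SEQ = 40632, len = 323 B, covers [40632, 40954]
Segment 3: SEQ = 40955, len = 1168 B, covers [40955, 42122]
Segment 4: SEQ = 42123, len = 630 B, covers [42123, 42752] [LOST]
In-order data received: bytes [39914, 42122] (segments 1..3).
Segment 4 missing -> gap begins at byte 42123.
Cumulative ACK = next expected in-order byte = 39914 + 718 + 323 + 1168 = 42123

42123


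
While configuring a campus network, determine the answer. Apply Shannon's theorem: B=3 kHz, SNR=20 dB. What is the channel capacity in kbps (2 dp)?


Given: B = 3 kHz, SNR = 20 dB
SNR linear = 10^(20/10) = 100
1 + SNR = 101
log2(101) = 6.6582114828
C = 3 * 1000 * 6.6582114828 = 19974.6344 bps
C = 19.974634 kbps -> 19.97 kbps (2 dp)

19.97


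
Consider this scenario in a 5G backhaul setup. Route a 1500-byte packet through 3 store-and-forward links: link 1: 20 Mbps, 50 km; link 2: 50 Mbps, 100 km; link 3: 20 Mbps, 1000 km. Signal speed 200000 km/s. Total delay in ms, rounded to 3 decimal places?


Packet = 1500 bytes = 12000 bits. Store-and-forward: sum (t_trans + t_prop) per link.
Link 1: t_trans = 12000/(20*10^6) s = 0.6000 ms; t_prop = 50/200000 s = 0.2500 ms; subtotal = 0.8500 ms
Link 2: t_trans = 12000/(50*10^6) s = 0.2400 ms; t_prop = 100/200000 s = 0.5000 ms; subtotal = 0.7400 ms
Link 3: t_trans = 12000/(20*10^6) s = 0.6000 ms; t_prop = 1000/200000 s = 5.0000 ms; subtotal = 5.6000 ms
End-to-end = 0.8500 + 0.7400 + 5.6000 = 7.1900 ms -> 7.190 ms (3 dp)

7.190


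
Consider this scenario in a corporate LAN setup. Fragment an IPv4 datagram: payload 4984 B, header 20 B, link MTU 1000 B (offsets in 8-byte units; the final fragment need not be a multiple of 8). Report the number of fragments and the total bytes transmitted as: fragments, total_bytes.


Max data per non-final fragment = floor((MTU - header)/8)*8 = floor((1000 - 20)/8)*8 = floor(980/8)*8 = 976 B
Final fragment needs no 8-byte alignment: it can carry up to MTU - header = 980 B
Non-final fragments needed = ceil((payload - 980) / 976) = ceil(4004/976) = ceil(4.1025) = 5
Number of fragments = 5 + 1 = 6
Fragment sizes (data): 5 * 976 B + 104 B (last, 104 <= 980 OK)
Total bytes sent = payload + n_frags * header = 4984 + 6*20 = 4984 + 120 = 5104 B

6, 5104


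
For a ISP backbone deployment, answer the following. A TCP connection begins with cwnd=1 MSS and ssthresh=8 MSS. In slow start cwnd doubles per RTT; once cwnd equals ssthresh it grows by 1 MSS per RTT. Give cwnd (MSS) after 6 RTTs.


RTT 0: cwnd = 1 MSS (initial)
RTT 1: cwnd = 2 MSS (slow start, doubled)
RTT 2: cwnd = 4 MSS (slow start, doubled)
RTT 3: cwnd = 8 MSS (slow start, doubled)
RTT 4: cwnd = 9 MSS (congestion avoidance, +1)
RTT 5: cwnd = 10 MSS (congestion avoidance, +1)
RTT 6: cwnd = 11 MSS (congestion avoidance, +1)

11


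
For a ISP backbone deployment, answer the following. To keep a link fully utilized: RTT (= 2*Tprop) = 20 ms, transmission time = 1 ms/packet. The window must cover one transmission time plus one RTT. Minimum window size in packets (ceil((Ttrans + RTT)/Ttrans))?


Given: Ttrans = 1 ms, RTT = 20 ms (= 2 * Tprop, Tprop = 10 ms)
Time until first ACK returns = Ttrans + RTT = 1 + 20 = 21 ms
Need W * Ttrans >= Ttrans + RTT  ->  W >= (Ttrans + RTT) / Ttrans
(Ttrans + RTT) / Ttrans = 21 / 1 = 21
W_min = ceil(21) = 21

21
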